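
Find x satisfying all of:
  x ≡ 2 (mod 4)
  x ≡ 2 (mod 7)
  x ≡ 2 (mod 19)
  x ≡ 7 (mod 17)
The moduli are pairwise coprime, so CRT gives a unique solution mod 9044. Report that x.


Product of moduli M = 4 · 7 · 19 · 17 = 9044.
Merge one congruence at a time:
  Start: x ≡ 2 (mod 4).
  Combine with x ≡ 2 (mod 7); new modulus lcm = 28.
    Write x = 2 + 4·t and substitute into x ≡ 2 (mod 7): 4·t ≡ 2 − 2 = 0 (mod 7).
    The inverse of 4 mod 7 is 2 (since 4·2 = 8 = 1·7 + 1), so t ≡ 2·0 = 0 ≡ 0 (mod 7).
    Then x = 2 + 4·0 = 2, valid modulo lcm(4, 7) = 28: x ≡ 2 (mod 28).
  Combine with x ≡ 2 (mod 19); new modulus lcm = 532.
    Write x = 2 + 28·t and substitute into x ≡ 2 (mod 19): 28·t ≡ 2 − 2 = 0 (mod 19).
    Reduce coefficients mod 19: 9·t ≡ 0 (mod 19).
    The inverse of 9 mod 19 is 17 (since 9·17 = 153 = 8·19 + 1), so t ≡ 17·0 = 0 ≡ 0 (mod 19).
    Then x = 2 + 28·0 = 2, valid modulo lcm(28, 19) = 532: x ≡ 2 (mod 532).
  Combine with x ≡ 7 (mod 17); new modulus lcm = 9044.
    Write x = 2 + 532·t and substitute into x ≡ 7 (mod 17): 532·t ≡ 7 − 2 = 5 (mod 17).
    Reduce coefficients mod 17: 5·t ≡ 5 (mod 17).
    The inverse of 5 mod 17 is 7 (since 5·7 = 35 = 2·17 + 1), so t ≡ 7·5 = 35 ≡ 1 (mod 17).
    Then x = 2 + 532·1 = 534, valid modulo lcm(532, 17) = 9044: x ≡ 534 (mod 9044).
Verify against each original: 534 mod 4 = 2, 534 mod 7 = 2, 534 mod 19 = 2, 534 mod 17 = 7.

x ≡ 534 (mod 9044).


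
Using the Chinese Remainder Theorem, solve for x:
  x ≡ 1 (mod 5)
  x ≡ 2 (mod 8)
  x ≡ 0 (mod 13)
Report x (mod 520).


Moduli 5, 8, 13 are pairwise coprime; by CRT there is a unique solution modulo M = 5 · 8 · 13 = 520.
Solve pairwise, accumulating the modulus:
  Start with x ≡ 1 (mod 5).
  Combine with x ≡ 2 (mod 8): since gcd(5, 8) = 1, we get a unique residue mod 40.
    Write x = 1 + 5·t and substitute into x ≡ 2 (mod 8): 5·t ≡ 2 − 1 = 1 (mod 8).
    The inverse of 5 mod 8 is 5 (since 5·5 = 25 = 3·8 + 1), so t ≡ 5·1 = 5 ≡ 5 (mod 8).
    Then x = 1 + 5·5 = 26, valid modulo lcm(5, 8) = 40: x ≡ 26 (mod 40).
  Combine with x ≡ 0 (mod 13): since gcd(40, 13) = 1, we get a unique residue mod 520.
    Write x = 26 + 40·t and substitute into x ≡ 0 (mod 13): 40·t ≡ 0 − 26 = -26 (mod 13).
    Reduce coefficients mod 13: 1·t ≡ 0 (mod 13).
    So t ≡ 0 (mod 13).
    Then x = 26 + 40·0 = 26, valid modulo lcm(40, 13) = 520: x ≡ 26 (mod 520).
Verify: 26 mod 5 = 1 ✓, 26 mod 8 = 2 ✓, 26 mod 13 = 0 ✓.

x ≡ 26 (mod 520).


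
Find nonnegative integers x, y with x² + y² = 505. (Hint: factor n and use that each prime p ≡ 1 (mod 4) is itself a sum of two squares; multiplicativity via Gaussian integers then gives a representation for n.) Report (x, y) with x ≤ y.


Step 1: Factor n = 505 = 5 · 101.
Step 2: Check the mod-4 condition on each prime factor: 5 ≡ 1 (mod 4), exponent 1; 101 ≡ 1 (mod 4), exponent 1.
All primes ≡ 3 (mod 4) appear to even exponent (or don't appear), so by the two-squares theorem n IS expressible as a sum of two squares.
Step 3: Build a representation. Here n = 5 · 101 is a product of primes ≡ 1 (mod 4). Each prime p ≡ 1 (mod 4) is itself a sum of two squares; find a² by testing p − a² for a perfect square:
  5: 5 − 1² = 4 = 2² ⇒ 5 = 1² + 2².
  101: 101 − 1² = 100 = 10² ⇒ 101 = 1² + 10².
  Combine using the Brahmagupta–Fibonacci identity (a² + b²)(c² + d²) = (ac − bd)² + (ad + bc)² = (ac + bd)² + (ad − bc)²:
  5 · 101 = 505: from (1² + 2²)(1² + 10²), take (1·1 − 2·10, 1·10 + 2·1) = (1 − 20, 10 + 2) = (-19, 12); dropping signs (only squares matter) gives (19, 12); check 19² + 12² = 361 + 144 = 505 ✓.
Step 4: Order so x ≤ y and verify: 12² + 19² = 144 + 361 = 505 = n. ✓

n = 505 = 12² + 19² (one valid representation with x ≤ y).


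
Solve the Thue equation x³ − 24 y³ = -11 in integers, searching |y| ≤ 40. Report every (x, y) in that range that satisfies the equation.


The equation is x³ - 24y³ = -11. For fixed y, x³ = 24·y³ − 11, so a solution requires the RHS to be a perfect cube.
Strategy: iterate y from -40 to 40, compute RHS = 24·y³ − 11, and check whether it is a (positive or negative) perfect cube.
Check small values of y:
  y = 0: RHS = -11 is not a perfect cube.
  y = 1: RHS = 13 is not a perfect cube.
  y = -1: RHS = -35 is not a perfect cube.
  y = 2: RHS = 181 is not a perfect cube.
  y = -2: RHS = -203 is not a perfect cube.
  y = 3: RHS = 637 is not a perfect cube.
  y = -3: RHS = -659 is not a perfect cube.
Continuing the search up to |y| = 40 finds no solutions either.
No (x, y) in the scanned range satisfies the equation.

No integer solutions with |y| ≤ 40.


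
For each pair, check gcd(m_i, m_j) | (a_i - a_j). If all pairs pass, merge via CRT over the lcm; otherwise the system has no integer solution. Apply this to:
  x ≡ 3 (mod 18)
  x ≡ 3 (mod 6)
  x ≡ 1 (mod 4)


Moduli 18, 6, 4 are not pairwise coprime, so CRT works modulo lcm(m_i) when all pairwise compatibility conditions hold.
Pairwise compatibility: gcd(m_i, m_j) must divide a_i - a_j for every pair.
Merge one congruence at a time:
  Start: x ≡ 3 (mod 18).
  Combine with x ≡ 3 (mod 6): gcd(18, 6) = 6; 3 - 3 = 0, which IS divisible by 6, so compatible.
    Write x = 3 + 18·t and substitute into x ≡ 3 (mod 6): 18·t ≡ 3 − 3 = 0 (mod 6).
    Divide the congruence (and modulus) by g = 6: 3·t ≡ 0 (mod 1).
    Modulo 1 every t works; take t = 0.
    Then x = 3 + 18·0 = 3, valid modulo lcm(18, 6) = 18: x ≡ 3 (mod 18).
  Combine with x ≡ 1 (mod 4): gcd(18, 4) = 2; 1 - 3 = -2, which IS divisible by 2, so compatible.
    Write x = 3 + 18·t and substitute into x ≡ 1 (mod 4): 18·t ≡ 1 − 3 = -2 (mod 4).
    Divide the congruence (and modulus) by g = 2: 9·t ≡ -1 (mod 2).
    Reduce coefficients mod 2: 1·t ≡ 1 (mod 2).
    So t ≡ 1 (mod 2).
    Then x = 3 + 18·1 = 21, valid modulo lcm(18, 4) = 36: x ≡ 21 (mod 36).
Verify: 21 mod 18 = 3, 21 mod 6 = 3, 21 mod 4 = 1.

x ≡ 21 (mod 36).


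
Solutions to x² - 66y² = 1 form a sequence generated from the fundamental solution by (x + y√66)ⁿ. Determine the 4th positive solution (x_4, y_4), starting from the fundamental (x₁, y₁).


Step 1: Find the fundamental solution (x₁, y₁) of x² - 66y² = 1.
  Expand √66 as a continued fraction. a₀ = ⌊√66⌋ = 8; iterate m_{k+1} = d_k·a_k − m_k, d_{k+1} = (66 − m_{k+1}²)/d_k, a_{k+1} = ⌊(a₀ + m_{k+1})/d_{k+1}⌋ (starting m₀ = 0, d₀ = 1), with convergents p_k = a_k·p_{k-1} + p_{k-2}, q_k = a_k·q_{k-1} + q_{k-2} (p₋₁ = 1, q₋₁ = 0):
  k = 0: a₀ = 8; p₀/q₀ = 8/1; p₀² − 66·q₀² = 64 − 66 = -2.
  k = 1: m = 8, d = 2, a = ⌊(8 + 8)/2⌋ = 8; p/q = (8·8 + 1)/(8·1 + 0) = 65/8; p² − 66·q² = 4225 − 4224 = 1.
  The first convergent with p² − 66·q² = 1 gives the fundamental solution (x₁, y₁) = (65, 8).
Step 2: Apply the recurrence (x_{n+1}, y_{n+1}) = (x₁x_n + 66y₁y_n, x₁y_n + y₁x_n) repeatedly.
  From (x_1, y_1) = (65, 8): x_2 = 65·65 + 66·8·8 = 8449; y_2 = 65·8 + 8·65 = 1040.
  From (x_2, y_2) = (8449, 1040): x_3 = 65·8449 + 66·8·1040 = 1098305; y_3 = 65·1040 + 8·8449 = 135192.
  From (x_3, y_3) = (1098305, 135192): x_4 = 65·1098305 + 66·8·135192 = 142771201; y_4 = 65·135192 + 8·1098305 = 17573920.
Step 3: Verify x_4² - 66·y_4² = 20383615834982401 - 20383615834982400 = 1 (should be 1). ✓

(x_1, y_1) = (65, 8); (x_4, y_4) = (142771201, 17573920).


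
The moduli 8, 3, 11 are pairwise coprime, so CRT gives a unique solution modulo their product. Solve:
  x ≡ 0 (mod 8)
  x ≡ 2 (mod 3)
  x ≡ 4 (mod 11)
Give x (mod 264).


Moduli 8, 3, 11 are pairwise coprime; by CRT there is a unique solution modulo M = 8 · 3 · 11 = 264.
Solve pairwise, accumulating the modulus:
  Start with x ≡ 0 (mod 8).
  Combine with x ≡ 2 (mod 3): since gcd(8, 3) = 1, we get a unique residue mod 24.
    Write x = 0 + 8·t and substitute into x ≡ 2 (mod 3): 8·t ≡ 2 − 0 = 2 (mod 3).
    Reduce coefficients mod 3: 2·t ≡ 2 (mod 3).
    The inverse of 2 mod 3 is 2 (since 2·2 = 4 = 1·3 + 1), so t ≡ 2·2 = 4 ≡ 1 (mod 3).
    Then x = 0 + 8·1 = 8, valid modulo lcm(8, 3) = 24: x ≡ 8 (mod 24).
  Combine with x ≡ 4 (mod 11): since gcd(24, 11) = 1, we get a unique residue mod 264.
    Write x = 8 + 24·t and substitute into x ≡ 4 (mod 11): 24·t ≡ 4 − 8 = -4 (mod 11).
    Reduce coefficients mod 11: 2·t ≡ 7 (mod 11).
    The inverse of 2 mod 11 is 6 (since 2·6 = 12 = 1·11 + 1), so t ≡ 6·7 = 42 ≡ 9 (mod 11).
    Then x = 8 + 24·9 = 224, valid modulo lcm(24, 11) = 264: x ≡ 224 (mod 264).
Verify: 224 mod 8 = 0 ✓, 224 mod 3 = 2 ✓, 224 mod 11 = 4 ✓.

x ≡ 224 (mod 264).


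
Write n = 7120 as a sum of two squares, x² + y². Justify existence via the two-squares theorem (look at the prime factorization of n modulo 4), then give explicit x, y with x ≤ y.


Step 1: Factor n = 7120 = 2^4 · 5 · 89.
Step 2: Check the mod-4 condition on each prime factor: 2 = 2 (special); 5 ≡ 1 (mod 4), exponent 1; 89 ≡ 1 (mod 4), exponent 1.
All primes ≡ 3 (mod 4) appear to even exponent (or don't appear), so by the two-squares theorem n IS expressible as a sum of two squares.
Step 3: Build a representation. Group n = k² · m with k = 4 and m = 5 · 89 = 445 (a product of primes ≡ 1 (mod 4)); a representation of m scales to one of n via (k·x)² + (k·y)² = k²(x² + y²). Each prime p ≡ 1 (mod 4) is itself a sum of two squares; find a² by testing p − a² for a perfect square:
  5: 5 − 1² = 4 = 2² ⇒ 5 = 1² + 2².
  89: 89 − 1² = 88, 89 − 2² = 85, 89 − 3² = 80, 89 − 4² = 73, 89 − 5² = 64 = 8² ⇒ 89 = 5² + 8².
  Combine using the Brahmagupta–Fibonacci identity (a² + b²)(c² + d²) = (ac − bd)² + (ad + bc)² = (ac + bd)² + (ad − bc)²:
  5 · 89 = 445: from (1² + 2²)(5² + 8²), take (1·5 − 2·8, 1·8 + 2·5) = (5 − 16, 8 + 10) = (-11, 18); dropping signs (only squares matter) gives (11, 18); check 11² + 18² = 121 + 324 = 445 ✓.
  Scale by k = 4: (4·11, 4·18) = (44, 72).
Step 4: Order so x ≤ y and verify: 44² + 72² = 1936 + 5184 = 7120 = n. ✓

n = 7120 = 44² + 72² (one valid representation with x ≤ y).


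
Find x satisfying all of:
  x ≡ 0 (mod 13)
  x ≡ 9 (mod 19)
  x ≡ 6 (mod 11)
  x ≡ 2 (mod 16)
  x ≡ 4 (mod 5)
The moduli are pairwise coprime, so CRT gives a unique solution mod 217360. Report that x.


Product of moduli M = 13 · 19 · 11 · 16 · 5 = 217360.
Merge one congruence at a time:
  Start: x ≡ 0 (mod 13).
  Combine with x ≡ 9 (mod 19); new modulus lcm = 247.
    Write x = 0 + 13·t and substitute into x ≡ 9 (mod 19): 13·t ≡ 9 − 0 = 9 (mod 19).
    The inverse of 13 mod 19 is 3 (since 13·3 = 39 = 2·19 + 1), so t ≡ 3·9 = 27 ≡ 8 (mod 19).
    Then x = 0 + 13·8 = 104, valid modulo lcm(13, 19) = 247: x ≡ 104 (mod 247).
  Combine with x ≡ 6 (mod 11); new modulus lcm = 2717.
    Write x = 104 + 247·t and substitute into x ≡ 6 (mod 11): 247·t ≡ 6 − 104 = -98 (mod 11).
    Reduce coefficients mod 11: 5·t ≡ 1 (mod 11).
    The inverse of 5 mod 11 is 9 (since 5·9 = 45 = 4·11 + 1), so t ≡ 9·1 = 9 ≡ 9 (mod 11).
    Then x = 104 + 247·9 = 2327, valid modulo lcm(247, 11) = 2717: x ≡ 2327 (mod 2717).
  Combine with x ≡ 2 (mod 16); new modulus lcm = 43472.
    Write x = 2327 + 2717·t and substitute into x ≡ 2 (mod 16): 2717·t ≡ 2 − 2327 = -2325 (mod 16).
    Reduce coefficients mod 16: 13·t ≡ 11 (mod 16).
    The inverse of 13 mod 16 is 5 (since 13·5 = 65 = 4·16 + 1), so t ≡ 5·11 = 55 ≡ 7 (mod 16).
    Then x = 2327 + 2717·7 = 21346, valid modulo lcm(2717, 16) = 43472: x ≡ 21346 (mod 43472).
  Combine with x ≡ 4 (mod 5); new modulus lcm = 217360.
    Write x = 21346 + 43472·t and substitute into x ≡ 4 (mod 5): 43472·t ≡ 4 − 21346 = -21342 (mod 5).
    Reduce coefficients mod 5: 2·t ≡ 3 (mod 5).
    The inverse of 2 mod 5 is 3 (since 2·3 = 6 = 1·5 + 1), so t ≡ 3·3 = 9 ≡ 4 (mod 5).
    Then x = 21346 + 43472·4 = 195234, valid modulo lcm(43472, 5) = 217360: x ≡ 195234 (mod 217360).
Verify against each original: 195234 mod 13 = 0, 195234 mod 19 = 9, 195234 mod 11 = 6, 195234 mod 16 = 2, 195234 mod 5 = 4.

x ≡ 195234 (mod 217360).


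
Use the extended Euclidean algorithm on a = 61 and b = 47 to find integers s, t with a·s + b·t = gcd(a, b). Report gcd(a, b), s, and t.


Euclidean algorithm on (61, 47) — divide until remainder is 0:
  61 = 1 · 47 + 14
  47 = 3 · 14 + 5
  14 = 2 · 5 + 4
  5 = 1 · 4 + 1
  4 = 4 · 1 + 0
gcd(61, 47) = 1.
Track Bezout coefficients alongside the remainders: start with r₀ = 61 = a·1 + b·0 (s = 1, t = 0) and r₁ = 47 = a·0 + b·1 (s = 0, t = 1); each new remainder r_{k+1} = r_{k-1} − q_k·r_k inherits s_{k+1} = s_{k-1} − q_k·s_k, t_{k+1} = t_{k-1} − q_k·t_k, so r_k = a·s_k + b·t_k at every step:
  q = 1: r = 14, s = 1 − 1·0 = 1, t = 0 − 1·1 = -1  (check: 61·1 + 47·(-1) = 14)
  q = 3: r = 5, s = 0 − 3·1 = -3, t = 1 − 3·(-1) = 4  (check: 61·(-3) + 47·4 = 5)
  q = 2: r = 4, s = 1 − 2·(-3) = 7, t = -1 − 2·4 = -9  (check: 61·7 + 47·(-9) = 4)
  q = 1: r = 1, s = -3 − 1·7 = -10, t = 4 − 1·(-9) = 13  (check: 61·(-10) + 47·13 = 1)
The row with r = 1 (the gcd) gives the Bezout coefficients s = -10, t = 13.
Result: 61 · (-10) + 47 · (13) = 1.

gcd(61, 47) = 1; s = -10, t = 13 (check: 61·(-10) + 47·13 = 1).


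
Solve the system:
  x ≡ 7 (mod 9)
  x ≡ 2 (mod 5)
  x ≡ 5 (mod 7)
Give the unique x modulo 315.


Moduli 9, 5, 7 are pairwise coprime; by CRT there is a unique solution modulo M = 9 · 5 · 7 = 315.
Solve pairwise, accumulating the modulus:
  Start with x ≡ 7 (mod 9).
  Combine with x ≡ 2 (mod 5): since gcd(9, 5) = 1, we get a unique residue mod 45.
    Write x = 7 + 9·t and substitute into x ≡ 2 (mod 5): 9·t ≡ 2 − 7 = -5 (mod 5).
    Reduce coefficients mod 5: 4·t ≡ 0 (mod 5).
    The inverse of 4 mod 5 is 4 (since 4·4 = 16 = 3·5 + 1), so t ≡ 4·0 = 0 ≡ 0 (mod 5).
    Then x = 7 + 9·0 = 7, valid modulo lcm(9, 5) = 45: x ≡ 7 (mod 45).
  Combine with x ≡ 5 (mod 7): since gcd(45, 7) = 1, we get a unique residue mod 315.
    Write x = 7 + 45·t and substitute into x ≡ 5 (mod 7): 45·t ≡ 5 − 7 = -2 (mod 7).
    Reduce coefficients mod 7: 3·t ≡ 5 (mod 7).
    The inverse of 3 mod 7 is 5 (since 3·5 = 15 = 2·7 + 1), so t ≡ 5·5 = 25 ≡ 4 (mod 7).
    Then x = 7 + 45·4 = 187, valid modulo lcm(45, 7) = 315: x ≡ 187 (mod 315).
Verify: 187 mod 9 = 7 ✓, 187 mod 5 = 2 ✓, 187 mod 7 = 5 ✓.

x ≡ 187 (mod 315).


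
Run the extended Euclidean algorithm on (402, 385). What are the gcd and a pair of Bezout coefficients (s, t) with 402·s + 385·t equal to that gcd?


Euclidean algorithm on (402, 385) — divide until remainder is 0:
  402 = 1 · 385 + 17
  385 = 22 · 17 + 11
  17 = 1 · 11 + 6
  11 = 1 · 6 + 5
  6 = 1 · 5 + 1
  5 = 5 · 1 + 0
gcd(402, 385) = 1.
Track Bezout coefficients alongside the remainders: start with r₀ = 402 = a·1 + b·0 (s = 1, t = 0) and r₁ = 385 = a·0 + b·1 (s = 0, t = 1); each new remainder r_{k+1} = r_{k-1} − q_k·r_k inherits s_{k+1} = s_{k-1} − q_k·s_k, t_{k+1} = t_{k-1} − q_k·t_k, so r_k = a·s_k + b·t_k at every step:
  q = 1: r = 17, s = 1 − 1·0 = 1, t = 0 − 1·1 = -1  (check: 402·1 + 385·(-1) = 17)
  q = 22: r = 11, s = 0 − 22·1 = -22, t = 1 − 22·(-1) = 23  (check: 402·(-22) + 385·23 = 11)
  q = 1: r = 6, s = 1 − 1·(-22) = 23, t = -1 − 1·23 = -24  (check: 402·23 + 385·(-24) = 6)
  q = 1: r = 5, s = -22 − 1·23 = -45, t = 23 − 1·(-24) = 47  (check: 402·(-45) + 385·47 = 5)
  q = 1: r = 1, s = 23 − 1·(-45) = 68, t = -24 − 1·47 = -71  (check: 402·68 + 385·(-71) = 1)
The row with r = 1 (the gcd) gives the Bezout coefficients s = 68, t = -71.
Result: 402 · (68) + 385 · (-71) = 1.

gcd(402, 385) = 1; s = 68, t = -71 (check: 402·68 + 385·(-71) = 1).


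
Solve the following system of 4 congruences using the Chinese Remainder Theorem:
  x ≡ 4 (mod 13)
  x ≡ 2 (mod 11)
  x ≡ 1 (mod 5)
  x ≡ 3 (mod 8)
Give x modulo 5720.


Product of moduli M = 13 · 11 · 5 · 8 = 5720.
Merge one congruence at a time:
  Start: x ≡ 4 (mod 13).
  Combine with x ≡ 2 (mod 11); new modulus lcm = 143.
    Write x = 4 + 13·t and substitute into x ≡ 2 (mod 11): 13·t ≡ 2 − 4 = -2 (mod 11).
    Reduce coefficients mod 11: 2·t ≡ 9 (mod 11).
    The inverse of 2 mod 11 is 6 (since 2·6 = 12 = 1·11 + 1), so t ≡ 6·9 = 54 ≡ 10 (mod 11).
    Then x = 4 + 13·10 = 134, valid modulo lcm(13, 11) = 143: x ≡ 134 (mod 143).
  Combine with x ≡ 1 (mod 5); new modulus lcm = 715.
    Write x = 134 + 143·t and substitute into x ≡ 1 (mod 5): 143·t ≡ 1 − 134 = -133 (mod 5).
    Reduce coefficients mod 5: 3·t ≡ 2 (mod 5).
    The inverse of 3 mod 5 is 2 (since 3·2 = 6 = 1·5 + 1), so t ≡ 2·2 = 4 ≡ 4 (mod 5).
    Then x = 134 + 143·4 = 706, valid modulo lcm(143, 5) = 715: x ≡ 706 (mod 715).
  Combine with x ≡ 3 (mod 8); new modulus lcm = 5720.
    Write x = 706 + 715·t and substitute into x ≡ 3 (mod 8): 715·t ≡ 3 − 706 = -703 (mod 8).
    Reduce coefficients mod 8: 3·t ≡ 1 (mod 8).
    The inverse of 3 mod 8 is 3 (since 3·3 = 9 = 1·8 + 1), so t ≡ 3·1 = 3 ≡ 3 (mod 8).
    Then x = 706 + 715·3 = 2851, valid modulo lcm(715, 8) = 5720: x ≡ 2851 (mod 5720).
Verify against each original: 2851 mod 13 = 4, 2851 mod 11 = 2, 2851 mod 5 = 1, 2851 mod 8 = 3.

x ≡ 2851 (mod 5720).


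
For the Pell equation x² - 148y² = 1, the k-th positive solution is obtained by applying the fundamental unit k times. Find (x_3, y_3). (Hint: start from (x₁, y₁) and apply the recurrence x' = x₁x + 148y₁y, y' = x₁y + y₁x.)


Step 1: Find the fundamental solution (x₁, y₁) of x² - 148y² = 1.
  Expand √148 as a continued fraction. a₀ = ⌊√148⌋ = 12; iterate m_{k+1} = d_k·a_k − m_k, d_{k+1} = (148 − m_{k+1}²)/d_k, a_{k+1} = ⌊(a₀ + m_{k+1})/d_{k+1}⌋ (starting m₀ = 0, d₀ = 1), with convergents p_k = a_k·p_{k-1} + p_{k-2}, q_k = a_k·q_{k-1} + q_{k-2} (p₋₁ = 1, q₋₁ = 0):
  k = 0: a₀ = 12; p₀/q₀ = 12/1; p₀² − 148·q₀² = 144 − 148 = -4.
  k = 1: m = 12, d = 4, a = ⌊(12 + 12)/4⌋ = 6; p/q = (6·12 + 1)/(6·1 + 0) = 73/6; p² − 148·q² = 5329 − 5328 = 1.
  The first convergent with p² − 148·q² = 1 gives the fundamental solution (x₁, y₁) = (73, 6).
Step 2: Apply the recurrence (x_{n+1}, y_{n+1}) = (x₁x_n + 148y₁y_n, x₁y_n + y₁x_n) repeatedly.
  From (x_1, y_1) = (73, 6): x_2 = 73·73 + 148·6·6 = 10657; y_2 = 73·6 + 6·73 = 876.
  From (x_2, y_2) = (10657, 876): x_3 = 73·10657 + 148·6·876 = 1555849; y_3 = 73·876 + 6·10657 = 127890.
Step 3: Verify x_3² - 148·y_3² = 2420666110801 - 2420666110800 = 1 (should be 1). ✓

(x_1, y_1) = (73, 6); (x_3, y_3) = (1555849, 127890).


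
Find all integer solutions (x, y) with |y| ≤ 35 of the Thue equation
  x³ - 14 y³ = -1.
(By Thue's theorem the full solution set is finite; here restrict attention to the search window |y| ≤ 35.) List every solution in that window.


The equation is x³ - 14y³ = -1. For fixed y, x³ = 14·y³ − 1, so a solution requires the RHS to be a perfect cube.
Strategy: iterate y from -35 to 35, compute RHS = 14·y³ − 1, and check whether it is a (positive or negative) perfect cube.
Check small values of y:
  y = 0: RHS = -1 = (-1)³ ⇒ x = -1 works.
  y = 1: RHS = 13 is not a perfect cube.
  y = -1: RHS = -15 is not a perfect cube.
  y = 2: RHS = 111 is not a perfect cube.
  y = -2: RHS = -113 is not a perfect cube.
  y = 3: RHS = 377 is not a perfect cube.
  y = -3: RHS = -379 is not a perfect cube.
Continuing the search up to |y| = 35 finds no further solutions beyond those listed.
Collected solutions: (-1, 0).

Solutions (with |y| ≤ 35): (-1, 0).


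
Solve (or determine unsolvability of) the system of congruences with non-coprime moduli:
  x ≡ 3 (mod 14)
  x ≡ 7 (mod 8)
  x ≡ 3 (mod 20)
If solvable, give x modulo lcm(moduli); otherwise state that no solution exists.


Moduli 14, 8, 20 are not pairwise coprime, so CRT works modulo lcm(m_i) when all pairwise compatibility conditions hold.
Pairwise compatibility: gcd(m_i, m_j) must divide a_i - a_j for every pair.
Merge one congruence at a time:
  Start: x ≡ 3 (mod 14).
  Combine with x ≡ 7 (mod 8): gcd(14, 8) = 2; 7 - 3 = 4, which IS divisible by 2, so compatible.
    Write x = 3 + 14·t and substitute into x ≡ 7 (mod 8): 14·t ≡ 7 − 3 = 4 (mod 8).
    Divide the congruence (and modulus) by g = 2: 7·t ≡ 2 (mod 4).
    Reduce coefficients mod 4: 3·t ≡ 2 (mod 4).
    The inverse of 3 mod 4 is 3 (since 3·3 = 9 = 2·4 + 1), so t ≡ 3·2 = 6 ≡ 2 (mod 4).
    Then x = 3 + 14·2 = 31, valid modulo lcm(14, 8) = 56: x ≡ 31 (mod 56).
  Combine with x ≡ 3 (mod 20): gcd(56, 20) = 4; 3 - 31 = -28, which IS divisible by 4, so compatible.
    Write x = 31 + 56·t and substitute into x ≡ 3 (mod 20): 56·t ≡ 3 − 31 = -28 (mod 20).
    Divide the congruence (and modulus) by g = 4: 14·t ≡ -7 (mod 5).
    Reduce coefficients mod 5: 4·t ≡ 3 (mod 5).
    The inverse of 4 mod 5 is 4 (since 4·4 = 16 = 3·5 + 1), so t ≡ 4·3 = 12 ≡ 2 (mod 5).
    Then x = 31 + 56·2 = 143, valid modulo lcm(56, 20) = 280: x ≡ 143 (mod 280).
Verify: 143 mod 14 = 3, 143 mod 8 = 7, 143 mod 20 = 3.

x ≡ 143 (mod 280).


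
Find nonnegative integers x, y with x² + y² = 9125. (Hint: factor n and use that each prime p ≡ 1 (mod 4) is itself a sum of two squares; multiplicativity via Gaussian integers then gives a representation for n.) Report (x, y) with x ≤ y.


Step 1: Factor n = 9125 = 5^3 · 73.
Step 2: Check the mod-4 condition on each prime factor: 5 ≡ 1 (mod 4), exponent 3; 73 ≡ 1 (mod 4), exponent 1.
All primes ≡ 3 (mod 4) appear to even exponent (or don't appear), so by the two-squares theorem n IS expressible as a sum of two squares.
Step 3: Build a representation. Group n = k² · m with k = 5 and m = 5 · 73 = 365 (a product of primes ≡ 1 (mod 4)); a representation of m scales to one of n via (k·x)² + (k·y)² = k²(x² + y²). Each prime p ≡ 1 (mod 4) is itself a sum of two squares; find a² by testing p − a² for a perfect square:
  5: 5 − 1² = 4 = 2² ⇒ 5 = 1² + 2².
  73: 73 − 1² = 72, 73 − 2² = 69, 73 − 3² = 64 = 8² ⇒ 73 = 3² + 8².
  Combine using the Brahmagupta–Fibonacci identity (a² + b²)(c² + d²) = (ac − bd)² + (ad + bc)² = (ac + bd)² + (ad − bc)²:
  5 · 73 = 365: from (1² + 2²)(3² + 8²), take (1·3 − 2·8, 1·8 + 2·3) = (3 − 16, 8 + 6) = (-13, 14); dropping signs (only squares matter) gives (13, 14); check 13² + 14² = 169 + 196 = 365 ✓.
  Scale by k = 5: (5·13, 5·14) = (65, 70).
Step 4: Order so x ≤ y and verify: 65² + 70² = 4225 + 4900 = 9125 = n. ✓

n = 9125 = 65² + 70² (one valid representation with x ≤ y).


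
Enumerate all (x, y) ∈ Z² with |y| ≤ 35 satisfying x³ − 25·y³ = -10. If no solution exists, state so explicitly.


The equation is x³ - 25y³ = -10. For fixed y, x³ = 25·y³ − 10, so a solution requires the RHS to be a perfect cube.
Strategy: iterate y from -35 to 35, compute RHS = 25·y³ − 10, and check whether it is a (positive or negative) perfect cube.
Check small values of y:
  y = 0: RHS = -10 is not a perfect cube.
  y = 1: RHS = 15 is not a perfect cube.
  y = -1: RHS = -35 is not a perfect cube.
  y = 2: RHS = 190 is not a perfect cube.
  y = -2: RHS = -210 is not a perfect cube.
  y = 3: RHS = 665 is not a perfect cube.
  y = -3: RHS = -685 is not a perfect cube.
Continuing the search up to |y| = 35 finds no solutions either.
No (x, y) in the scanned range satisfies the equation.

No integer solutions with |y| ≤ 35.


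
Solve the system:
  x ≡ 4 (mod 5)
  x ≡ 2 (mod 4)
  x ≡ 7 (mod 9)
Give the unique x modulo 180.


Moduli 5, 4, 9 are pairwise coprime; by CRT there is a unique solution modulo M = 5 · 4 · 9 = 180.
Solve pairwise, accumulating the modulus:
  Start with x ≡ 4 (mod 5).
  Combine with x ≡ 2 (mod 4): since gcd(5, 4) = 1, we get a unique residue mod 20.
    Write x = 4 + 5·t and substitute into x ≡ 2 (mod 4): 5·t ≡ 2 − 4 = -2 (mod 4).
    Reduce coefficients mod 4: 1·t ≡ 2 (mod 4).
    So t ≡ 2 (mod 4).
    Then x = 4 + 5·2 = 14, valid modulo lcm(5, 4) = 20: x ≡ 14 (mod 20).
  Combine with x ≡ 7 (mod 9): since gcd(20, 9) = 1, we get a unique residue mod 180.
    Write x = 14 + 20·t and substitute into x ≡ 7 (mod 9): 20·t ≡ 7 − 14 = -7 (mod 9).
    Reduce coefficients mod 9: 2·t ≡ 2 (mod 9).
    The inverse of 2 mod 9 is 5 (since 2·5 = 10 = 1·9 + 1), so t ≡ 5·2 = 10 ≡ 1 (mod 9).
    Then x = 14 + 20·1 = 34, valid modulo lcm(20, 9) = 180: x ≡ 34 (mod 180).
Verify: 34 mod 5 = 4 ✓, 34 mod 4 = 2 ✓, 34 mod 9 = 7 ✓.

x ≡ 34 (mod 180).


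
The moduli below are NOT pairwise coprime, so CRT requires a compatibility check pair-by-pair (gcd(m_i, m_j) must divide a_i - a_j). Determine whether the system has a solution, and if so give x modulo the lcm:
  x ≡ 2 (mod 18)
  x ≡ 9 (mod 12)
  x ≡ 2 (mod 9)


Moduli 18, 12, 9 are not pairwise coprime, so CRT works modulo lcm(m_i) when all pairwise compatibility conditions hold.
Pairwise compatibility: gcd(m_i, m_j) must divide a_i - a_j for every pair.
Merge one congruence at a time:
  Start: x ≡ 2 (mod 18).
  Combine with x ≡ 9 (mod 12): gcd(18, 12) = 6, and 9 - 2 = 7 is NOT divisible by 6.
    ⇒ system is inconsistent (no integer solution).

No solution (the system is inconsistent).


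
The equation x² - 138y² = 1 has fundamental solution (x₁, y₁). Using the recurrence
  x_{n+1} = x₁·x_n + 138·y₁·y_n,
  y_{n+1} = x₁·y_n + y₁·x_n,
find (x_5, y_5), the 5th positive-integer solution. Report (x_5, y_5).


Step 1: Find the fundamental solution (x₁, y₁) of x² - 138y² = 1.
  Expand √138 as a continued fraction. a₀ = ⌊√138⌋ = 11; iterate m_{k+1} = d_k·a_k − m_k, d_{k+1} = (138 − m_{k+1}²)/d_k, a_{k+1} = ⌊(a₀ + m_{k+1})/d_{k+1}⌋ (starting m₀ = 0, d₀ = 1), with convergents p_k = a_k·p_{k-1} + p_{k-2}, q_k = a_k·q_{k-1} + q_{k-2} (p₋₁ = 1, q₋₁ = 0):
  k = 0: a₀ = 11; p₀/q₀ = 11/1; p₀² − 138·q₀² = 121 − 138 = -17.
  k = 1: m = 11, d = 17, a = ⌊(11 + 11)/17⌋ = 1; p/q = (1·11 + 1)/(1·1 + 0) = 12/1; p² − 138·q² = 144 − 138 = 6.
  k = 2: m = 6, d = 6, a = ⌊(11 + 6)/6⌋ = 2; p/q = (2·12 + 11)/(2·1 + 1) = 35/3; p² − 138·q² = 1225 − 1242 = -17.
  k = 3: m = 6, d = 17, a = ⌊(11 + 6)/17⌋ = 1; p/q = (1·35 + 12)/(1·3 + 1) = 47/4; p² − 138·q² = 2209 − 2208 = 1.
  The first convergent with p² − 138·q² = 1 gives the fundamental solution (x₁, y₁) = (47, 4).
Step 2: Apply the recurrence (x_{n+1}, y_{n+1}) = (x₁x_n + 138y₁y_n, x₁y_n + y₁x_n) repeatedly.
  From (x_1, y_1) = (47, 4): x_2 = 47·47 + 138·4·4 = 4417; y_2 = 47·4 + 4·47 = 376.
  From (x_2, y_2) = (4417, 376): x_3 = 47·4417 + 138·4·376 = 415151; y_3 = 47·376 + 4·4417 = 35340.
  From (x_3, y_3) = (415151, 35340): x_4 = 47·415151 + 138·4·35340 = 39019777; y_4 = 47·35340 + 4·415151 = 3321584.
  From (x_4, y_4) = (39019777, 3321584): x_5 = 47·39019777 + 138·4·3321584 = 3667443887; y_5 = 47·3321584 + 4·39019777 = 312193556.
Step 3: Verify x_5² - 138·y_5² = 13450144664293668769 - 13450144664293668768 = 1 (should be 1). ✓

(x_1, y_1) = (47, 4); (x_5, y_5) = (3667443887, 312193556).


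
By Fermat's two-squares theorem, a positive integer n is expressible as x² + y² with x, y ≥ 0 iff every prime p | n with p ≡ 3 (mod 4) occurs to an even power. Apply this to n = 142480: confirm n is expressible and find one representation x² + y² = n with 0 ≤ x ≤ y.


Step 1: Factor n = 142480 = 2^4 · 5 · 13 · 137.
Step 2: Check the mod-4 condition on each prime factor: 2 = 2 (special); 5 ≡ 1 (mod 4), exponent 1; 13 ≡ 1 (mod 4), exponent 1; 137 ≡ 1 (mod 4), exponent 1.
All primes ≡ 3 (mod 4) appear to even exponent (or don't appear), so by the two-squares theorem n IS expressible as a sum of two squares.
Step 3: Build a representation. Group n = k² · m with k = 4 and m = 5 · 13 · 137 = 8905 (a product of primes ≡ 1 (mod 4)); a representation of m scales to one of n via (k·x)² + (k·y)² = k²(x² + y²). Each prime p ≡ 1 (mod 4) is itself a sum of two squares; find a² by testing p − a² for a perfect square:
  5: 5 − 1² = 4 = 2² ⇒ 5 = 1² + 2².
  13: 13 − 1² = 12, 13 − 2² = 9 = 3² ⇒ 13 = 2² + 3².
  137: 137 − 1² = 136, 137 − 2² = 133, 137 − 3² = 128, 137 − 4² = 121 = 11² ⇒ 137 = 4² + 11².
  Combine using the Brahmagupta–Fibonacci identity (a² + b²)(c² + d²) = (ac − bd)² + (ad + bc)² = (ac + bd)² + (ad − bc)²:
  5 · 13 = 65: from (1² + 2²)(2² + 3²), take (1·2 − 2·3, 1·3 + 2·2) = (2 − 6, 3 + 4) = (-4, 7); dropping signs (only squares matter) gives (4, 7); check 4² + 7² = 16 + 49 = 65 ✓.
  65 · 137 = 8905: from (4² + 7²)(4² + 11²), take (4·4 − 7·11, 4·11 + 7·4) = (16 − 77, 44 + 28) = (-61, 72); dropping signs (only squares matter) gives (61, 72); check 61² + 72² = 3721 + 5184 = 8905 ✓.
  Scale by k = 4: (4·61, 4·72) = (244, 288).
Step 4: Order so x ≤ y and verify: 244² + 288² = 59536 + 82944 = 142480 = n. ✓

n = 142480 = 244² + 288² (one valid representation with x ≤ y).


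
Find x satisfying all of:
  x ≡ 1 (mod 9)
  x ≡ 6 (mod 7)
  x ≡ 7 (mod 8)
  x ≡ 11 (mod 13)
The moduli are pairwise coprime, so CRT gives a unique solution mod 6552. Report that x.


Product of moduli M = 9 · 7 · 8 · 13 = 6552.
Merge one congruence at a time:
  Start: x ≡ 1 (mod 9).
  Combine with x ≡ 6 (mod 7); new modulus lcm = 63.
    Write x = 1 + 9·t and substitute into x ≡ 6 (mod 7): 9·t ≡ 6 − 1 = 5 (mod 7).
    Reduce coefficients mod 7: 2·t ≡ 5 (mod 7).
    The inverse of 2 mod 7 is 4 (since 2·4 = 8 = 1·7 + 1), so t ≡ 4·5 = 20 ≡ 6 (mod 7).
    Then x = 1 + 9·6 = 55, valid modulo lcm(9, 7) = 63: x ≡ 55 (mod 63).
  Combine with x ≡ 7 (mod 8); new modulus lcm = 504.
    Write x = 55 + 63·t and substitute into x ≡ 7 (mod 8): 63·t ≡ 7 − 55 = -48 (mod 8).
    Reduce coefficients mod 8: 7·t ≡ 0 (mod 8).
    The inverse of 7 mod 8 is 7 (since 7·7 = 49 = 6·8 + 1), so t ≡ 7·0 = 0 ≡ 0 (mod 8).
    Then x = 55 + 63·0 = 55, valid modulo lcm(63, 8) = 504: x ≡ 55 (mod 504).
  Combine with x ≡ 11 (mod 13); new modulus lcm = 6552.
    Write x = 55 + 504·t and substitute into x ≡ 11 (mod 13): 504·t ≡ 11 − 55 = -44 (mod 13).
    Reduce coefficients mod 13: 10·t ≡ 8 (mod 13).
    The inverse of 10 mod 13 is 4 (since 10·4 = 40 = 3·13 + 1), so t ≡ 4·8 = 32 ≡ 6 (mod 13).
    Then x = 55 + 504·6 = 3079, valid modulo lcm(504, 13) = 6552: x ≡ 3079 (mod 6552).
Verify against each original: 3079 mod 9 = 1, 3079 mod 7 = 6, 3079 mod 8 = 7, 3079 mod 13 = 11.

x ≡ 3079 (mod 6552).


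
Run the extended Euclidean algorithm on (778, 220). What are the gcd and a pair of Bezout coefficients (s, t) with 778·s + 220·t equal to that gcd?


Euclidean algorithm on (778, 220) — divide until remainder is 0:
  778 = 3 · 220 + 118
  220 = 1 · 118 + 102
  118 = 1 · 102 + 16
  102 = 6 · 16 + 6
  16 = 2 · 6 + 4
  6 = 1 · 4 + 2
  4 = 2 · 2 + 0
gcd(778, 220) = 2.
Track Bezout coefficients alongside the remainders: start with r₀ = 778 = a·1 + b·0 (s = 1, t = 0) and r₁ = 220 = a·0 + b·1 (s = 0, t = 1); each new remainder r_{k+1} = r_{k-1} − q_k·r_k inherits s_{k+1} = s_{k-1} − q_k·s_k, t_{k+1} = t_{k-1} − q_k·t_k, so r_k = a·s_k + b·t_k at every step:
  q = 3: r = 118, s = 1 − 3·0 = 1, t = 0 − 3·1 = -3  (check: 778·1 + 220·(-3) = 118)
  q = 1: r = 102, s = 0 − 1·1 = -1, t = 1 − 1·(-3) = 4  (check: 778·(-1) + 220·4 = 102)
  q = 1: r = 16, s = 1 − 1·(-1) = 2, t = -3 − 1·4 = -7  (check: 778·2 + 220·(-7) = 16)
  q = 6: r = 6, s = -1 − 6·2 = -13, t = 4 − 6·(-7) = 46  (check: 778·(-13) + 220·46 = 6)
  q = 2: r = 4, s = 2 − 2·(-13) = 28, t = -7 − 2·46 = -99  (check: 778·28 + 220·(-99) = 4)
  q = 1: r = 2, s = -13 − 1·28 = -41, t = 46 − 1·(-99) = 145  (check: 778·(-41) + 220·145 = 2)
The row with r = 2 (the gcd) gives the Bezout coefficients s = -41, t = 145.
Result: 778 · (-41) + 220 · (145) = 2.

gcd(778, 220) = 2; s = -41, t = 145 (check: 778·(-41) + 220·145 = 2).


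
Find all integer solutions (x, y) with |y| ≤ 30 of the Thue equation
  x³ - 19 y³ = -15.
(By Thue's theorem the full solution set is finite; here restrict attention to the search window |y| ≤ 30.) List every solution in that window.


The equation is x³ - 19y³ = -15. For fixed y, x³ = 19·y³ − 15, so a solution requires the RHS to be a perfect cube.
Strategy: iterate y from -30 to 30, compute RHS = 19·y³ − 15, and check whether it is a (positive or negative) perfect cube.
Check small values of y:
  y = 0: RHS = -15 is not a perfect cube.
  y = 1: RHS = 4 is not a perfect cube.
  y = -1: RHS = -34 is not a perfect cube.
  y = 2: RHS = 137 is not a perfect cube.
  y = -2: RHS = -167 is not a perfect cube.
  y = 3: RHS = 498 is not a perfect cube.
  y = -3: RHS = -528 is not a perfect cube.
Continuing the search up to |y| = 30 finds no solutions either.
No (x, y) in the scanned range satisfies the equation.

No integer solutions with |y| ≤ 30.


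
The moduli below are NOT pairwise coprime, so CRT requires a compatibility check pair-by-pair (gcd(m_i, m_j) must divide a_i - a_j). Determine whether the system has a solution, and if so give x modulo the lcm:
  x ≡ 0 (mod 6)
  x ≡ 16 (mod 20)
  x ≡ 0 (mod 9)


Moduli 6, 20, 9 are not pairwise coprime, so CRT works modulo lcm(m_i) when all pairwise compatibility conditions hold.
Pairwise compatibility: gcd(m_i, m_j) must divide a_i - a_j for every pair.
Merge one congruence at a time:
  Start: x ≡ 0 (mod 6).
  Combine with x ≡ 16 (mod 20): gcd(6, 20) = 2; 16 - 0 = 16, which IS divisible by 2, so compatible.
    Write x = 0 + 6·t and substitute into x ≡ 16 (mod 20): 6·t ≡ 16 − 0 = 16 (mod 20).
    Divide the congruence (and modulus) by g = 2: 3·t ≡ 8 (mod 10).
    The inverse of 3 mod 10 is 7 (since 3·7 = 21 = 2·10 + 1), so t ≡ 7·8 = 56 ≡ 6 (mod 10).
    Then x = 0 + 6·6 = 36, valid modulo lcm(6, 20) = 60: x ≡ 36 (mod 60).
  Combine with x ≡ 0 (mod 9): gcd(60, 9) = 3; 0 - 36 = -36, which IS divisible by 3, so compatible.
    Write x = 36 + 60·t and substitute into x ≡ 0 (mod 9): 60·t ≡ 0 − 36 = -36 (mod 9).
    Divide the congruence (and modulus) by g = 3: 20·t ≡ -12 (mod 3).
    Reduce coefficients mod 3: 2·t ≡ 0 (mod 3).
    The inverse of 2 mod 3 is 2 (since 2·2 = 4 = 1·3 + 1), so t ≡ 2·0 = 0 ≡ 0 (mod 3).
    Then x = 36 + 60·0 = 36, valid modulo lcm(60, 9) = 180: x ≡ 36 (mod 180).
Verify: 36 mod 6 = 0, 36 mod 20 = 16, 36 mod 9 = 0.

x ≡ 36 (mod 180).


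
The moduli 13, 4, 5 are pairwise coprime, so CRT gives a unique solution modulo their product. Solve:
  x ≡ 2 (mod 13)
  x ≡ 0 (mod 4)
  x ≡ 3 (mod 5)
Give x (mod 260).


Moduli 13, 4, 5 are pairwise coprime; by CRT there is a unique solution modulo M = 13 · 4 · 5 = 260.
Solve pairwise, accumulating the modulus:
  Start with x ≡ 2 (mod 13).
  Combine with x ≡ 0 (mod 4): since gcd(13, 4) = 1, we get a unique residue mod 52.
    Write x = 2 + 13·t and substitute into x ≡ 0 (mod 4): 13·t ≡ 0 − 2 = -2 (mod 4).
    Reduce coefficients mod 4: 1·t ≡ 2 (mod 4).
    So t ≡ 2 (mod 4).
    Then x = 2 + 13·2 = 28, valid modulo lcm(13, 4) = 52: x ≡ 28 (mod 52).
  Combine with x ≡ 3 (mod 5): since gcd(52, 5) = 1, we get a unique residue mod 260.
    Write x = 28 + 52·t and substitute into x ≡ 3 (mod 5): 52·t ≡ 3 − 28 = -25 (mod 5).
    Reduce coefficients mod 5: 2·t ≡ 0 (mod 5).
    The inverse of 2 mod 5 is 3 (since 2·3 = 6 = 1·5 + 1), so t ≡ 3·0 = 0 ≡ 0 (mod 5).
    Then x = 28 + 52·0 = 28, valid modulo lcm(52, 5) = 260: x ≡ 28 (mod 260).
Verify: 28 mod 13 = 2 ✓, 28 mod 4 = 0 ✓, 28 mod 5 = 3 ✓.

x ≡ 28 (mod 260).


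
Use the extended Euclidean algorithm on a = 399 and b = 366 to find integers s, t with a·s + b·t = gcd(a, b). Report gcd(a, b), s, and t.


Euclidean algorithm on (399, 366) — divide until remainder is 0:
  399 = 1 · 366 + 33
  366 = 11 · 33 + 3
  33 = 11 · 3 + 0
gcd(399, 366) = 3.
Track Bezout coefficients alongside the remainders: start with r₀ = 399 = a·1 + b·0 (s = 1, t = 0) and r₁ = 366 = a·0 + b·1 (s = 0, t = 1); each new remainder r_{k+1} = r_{k-1} − q_k·r_k inherits s_{k+1} = s_{k-1} − q_k·s_k, t_{k+1} = t_{k-1} − q_k·t_k, so r_k = a·s_k + b·t_k at every step:
  q = 1: r = 33, s = 1 − 1·0 = 1, t = 0 − 1·1 = -1  (check: 399·1 + 366·(-1) = 33)
  q = 11: r = 3, s = 0 − 11·1 = -11, t = 1 − 11·(-1) = 12  (check: 399·(-11) + 366·12 = 3)
The row with r = 3 (the gcd) gives the Bezout coefficients s = -11, t = 12.
Result: 399 · (-11) + 366 · (12) = 3.

gcd(399, 366) = 3; s = -11, t = 12 (check: 399·(-11) + 366·12 = 3).


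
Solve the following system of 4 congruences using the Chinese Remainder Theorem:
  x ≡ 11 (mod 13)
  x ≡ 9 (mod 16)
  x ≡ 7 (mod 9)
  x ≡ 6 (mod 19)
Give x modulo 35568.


Product of moduli M = 13 · 16 · 9 · 19 = 35568.
Merge one congruence at a time:
  Start: x ≡ 11 (mod 13).
  Combine with x ≡ 9 (mod 16); new modulus lcm = 208.
    Write x = 11 + 13·t and substitute into x ≡ 9 (mod 16): 13·t ≡ 9 − 11 = -2 (mod 16).
    Reduce coefficients mod 16: 13·t ≡ 14 (mod 16).
    The inverse of 13 mod 16 is 5 (since 13·5 = 65 = 4·16 + 1), so t ≡ 5·14 = 70 ≡ 6 (mod 16).
    Then x = 11 + 13·6 = 89, valid modulo lcm(13, 16) = 208: x ≡ 89 (mod 208).
  Combine with x ≡ 7 (mod 9); new modulus lcm = 1872.
    Write x = 89 + 208·t and substitute into x ≡ 7 (mod 9): 208·t ≡ 7 − 89 = -82 (mod 9).
    Reduce coefficients mod 9: 1·t ≡ 8 (mod 9).
    So t ≡ 8 (mod 9).
    Then x = 89 + 208·8 = 1753, valid modulo lcm(208, 9) = 1872: x ≡ 1753 (mod 1872).
  Combine with x ≡ 6 (mod 19); new modulus lcm = 35568.
    Write x = 1753 + 1872·t and substitute into x ≡ 6 (mod 19): 1872·t ≡ 6 − 1753 = -1747 (mod 19).
    Reduce coefficients mod 19: 10·t ≡ 1 (mod 19).
    The inverse of 10 mod 19 is 2 (since 10·2 = 20 = 1·19 + 1), so t ≡ 2·1 = 2 ≡ 2 (mod 19).
    Then x = 1753 + 1872·2 = 5497, valid modulo lcm(1872, 19) = 35568: x ≡ 5497 (mod 35568).
Verify against each original: 5497 mod 13 = 11, 5497 mod 16 = 9, 5497 mod 9 = 7, 5497 mod 19 = 6.

x ≡ 5497 (mod 35568).


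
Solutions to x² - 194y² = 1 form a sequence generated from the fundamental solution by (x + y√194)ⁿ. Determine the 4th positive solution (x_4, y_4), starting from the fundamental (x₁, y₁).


Step 1: Find the fundamental solution (x₁, y₁) of x² - 194y² = 1.
  Expand √194 as a continued fraction. a₀ = ⌊√194⌋ = 13; iterate m_{k+1} = d_k·a_k − m_k, d_{k+1} = (194 − m_{k+1}²)/d_k, a_{k+1} = ⌊(a₀ + m_{k+1})/d_{k+1}⌋ (starting m₀ = 0, d₀ = 1), with convergents p_k = a_k·p_{k-1} + p_{k-2}, q_k = a_k·q_{k-1} + q_{k-2} (p₋₁ = 1, q₋₁ = 0):
  k = 0: a₀ = 13; p₀/q₀ = 13/1; p₀² − 194·q₀² = 169 − 194 = -25.
  k = 1: m = 13, d = 25, a = ⌊(13 + 13)/25⌋ = 1; p/q = (1·13 + 1)/(1·1 + 0) = 14/1; p² − 194·q² = 196 − 194 = 2.
  k = 2: m = 12, d = 2, a = ⌊(13 + 12)/2⌋ = 12; p/q = (12·14 + 13)/(12·1 + 1) = 181/13; p² − 194·q² = 32761 − 32786 = -25.
  k = 3: m = 12, d = 25, a = ⌊(13 + 12)/25⌋ = 1; p/q = (1·181 + 14)/(1·13 + 1) = 195/14; p² − 194·q² = 38025 − 38024 = 1.
  The first convergent with p² − 194·q² = 1 gives the fundamental solution (x₁, y₁) = (195, 14).
Step 2: Apply the recurrence (x_{n+1}, y_{n+1}) = (x₁x_n + 194y₁y_n, x₁y_n + y₁x_n) repeatedly.
  From (x_1, y_1) = (195, 14): x_2 = 195·195 + 194·14·14 = 76049; y_2 = 195·14 + 14·195 = 5460.
  From (x_2, y_2) = (76049, 5460): x_3 = 195·76049 + 194·14·5460 = 29658915; y_3 = 195·5460 + 14·76049 = 2129386.
  From (x_3, y_3) = (29658915, 2129386): x_4 = 195·29658915 + 194·14·2129386 = 11566900801; y_4 = 195·2129386 + 14·29658915 = 830455080.
Step 3: Verify x_4² - 194·y_4² = 133793194140174441601 - 133793194140174441600 = 1 (should be 1). ✓

(x_1, y_1) = (195, 14); (x_4, y_4) = (11566900801, 830455080).
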